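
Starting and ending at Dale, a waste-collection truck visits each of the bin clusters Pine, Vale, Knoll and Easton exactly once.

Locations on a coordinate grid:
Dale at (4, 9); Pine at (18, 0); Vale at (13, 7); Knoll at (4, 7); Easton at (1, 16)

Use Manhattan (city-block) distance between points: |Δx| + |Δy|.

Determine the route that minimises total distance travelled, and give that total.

Shortest round trip = 66.

There are 12 distinct closed tours to check (reversals are equivalent).
Dale → Pine → Vale → Knoll → Easton → Dale: 23+12+9+12+10 = 66
Dale → Pine → Vale → Easton → Knoll → Dale: 23+12+21+12+2 = 70
Dale → Pine → Knoll → Vale → Easton → Dale: 23+21+9+21+10 = 84
Dale → Pine → Knoll → Easton → Vale → Dale: 23+21+12+21+11 = 88
Dale → Pine → Easton → Vale → Knoll → Dale: 23+33+21+9+2 = 88
Dale → Pine → Easton → Knoll → Vale → Dale: 23+33+12+9+11 = 88
Dale → Vale → Pine → Knoll → Easton → Dale: 11+12+21+12+10 = 66
Dale → Vale → Pine → Easton → Knoll → Dale: 11+12+33+12+2 = 70
Dale → Vale → Knoll → Pine → Easton → Dale: 11+9+21+33+10 = 84
Dale → Vale → Easton → Pine → Knoll → Dale: 11+21+33+21+2 = 88
Dale → Knoll → Pine → Vale → Easton → Dale: 2+21+12+21+10 = 66
Dale → Knoll → Vale → Pine → Easton → Dale: 2+9+12+33+10 = 66
The minimum is 66.
One optimal route: Dale → Pine → Vale → Knoll → Easton → Dale (or its reverse).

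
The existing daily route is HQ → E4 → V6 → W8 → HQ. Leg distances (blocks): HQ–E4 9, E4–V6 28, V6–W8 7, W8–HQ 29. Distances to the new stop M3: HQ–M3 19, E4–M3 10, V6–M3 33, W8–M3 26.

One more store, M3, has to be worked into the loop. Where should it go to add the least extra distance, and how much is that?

+15 blocks — insert M3 between E4 and V6.

Insertion cost between consecutive stops i–j is d(i,M3) + d(M3,j) − d(i,j):
  between HQ and E4: 19 + 10 − 9 = 20
  between E4 and V6: 10 + 33 − 28 = 15
  between V6 and W8: 33 + 26 − 7 = 52
  between W8 and HQ: 26 + 19 − 29 = 16
Cheapest insertion is between E4 and V6, adding 15.
New total = 73 + 15 = 88.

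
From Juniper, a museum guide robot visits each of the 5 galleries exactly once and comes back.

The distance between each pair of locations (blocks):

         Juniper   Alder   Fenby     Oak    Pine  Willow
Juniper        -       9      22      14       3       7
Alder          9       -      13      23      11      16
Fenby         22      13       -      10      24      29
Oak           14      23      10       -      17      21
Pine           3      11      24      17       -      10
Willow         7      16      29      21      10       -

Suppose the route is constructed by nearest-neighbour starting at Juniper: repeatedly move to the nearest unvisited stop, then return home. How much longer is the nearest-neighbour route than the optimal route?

Excess over optimum: 1 blocks.

From Juniper: Pine=3, Willow=7, Alder=9, Oak=14, Fenby=22 → choose Pine (3).
From Pine: Willow=10, Alder=11, Oak=17, Fenby=24 → choose Willow (10).
From Willow: Alder=16, Oak=21, Fenby=29 → choose Alder (16).
From Alder: Fenby=13, Oak=23 → choose Fenby (13).
From Fenby: Oak=10 → choose Oak (10).
NN route Juniper → Pine → Willow → Alder → Fenby → Oak → Juniper costs 66.
Optimal: Juniper → Oak → Fenby → Alder → Pine → Willow → Juniper costs 65 (by enumerating all 60 distinct tours).
Excess = 66 − 65 = 1.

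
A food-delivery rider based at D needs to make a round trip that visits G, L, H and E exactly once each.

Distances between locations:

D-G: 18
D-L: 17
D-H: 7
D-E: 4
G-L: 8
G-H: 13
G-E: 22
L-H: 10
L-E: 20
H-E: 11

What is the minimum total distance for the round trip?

Shortest round trip = 51.

With 4 stops there are 4!/2 = 12 distinct round trips (a route and its reverse cost the same).
D → G → L → H → E → D: 18+8+10+11+4 = 51
D → G → L → E → H → D: 18+8+20+11+7 = 64
D → G → H → L → E → D: 18+13+10+20+4 = 65
D → G → H → E → L → D: 18+13+11+20+17 = 79
D → G → E → L → H → D: 18+22+20+10+7 = 77
D → G → E → H → L → D: 18+22+11+10+17 = 78
D → L → G → H → E → D: 17+8+13+11+4 = 53
D → L → G → E → H → D: 17+8+22+11+7 = 65
D → L → H → G → E → D: 17+10+13+22+4 = 66
D → L → E → G → H → D: 17+20+22+13+7 = 79
D → H → G → L → E → D: 7+13+8+20+4 = 52
D → H → L → G → E → D: 7+10+8+22+4 = 51
The minimum is 51.
One optimal route: D → G → L → H → E → D (or its reverse).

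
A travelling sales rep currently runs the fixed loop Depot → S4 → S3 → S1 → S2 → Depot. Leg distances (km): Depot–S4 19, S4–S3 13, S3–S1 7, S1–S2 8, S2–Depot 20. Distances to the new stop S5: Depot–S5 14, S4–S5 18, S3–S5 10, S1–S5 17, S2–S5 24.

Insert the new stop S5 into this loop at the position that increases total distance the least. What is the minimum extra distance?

Insertion cost between consecutive stops i–j is d(i,S5) + d(S5,j) − d(i,j):
  between Depot and S4: 14 + 18 − 19 = 13
  between S4 and S3: 18 + 10 − 13 = 15
  between S3 and S1: 10 + 17 − 7 = 20
  between S1 and S2: 17 + 24 − 8 = 33
  between S2 and Depot: 24 + 14 − 20 = 18
Cheapest insertion is between Depot and S4, adding 13.
New total = 67 + 13 = 80.

Adding 13 km by placing S5 on the Depot–S4 leg.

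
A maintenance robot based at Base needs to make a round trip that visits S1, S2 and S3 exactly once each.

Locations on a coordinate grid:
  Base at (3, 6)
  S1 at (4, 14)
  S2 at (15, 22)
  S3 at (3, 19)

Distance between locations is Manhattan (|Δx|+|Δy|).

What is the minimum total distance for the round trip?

56 — the shortest possible round trip.

With 3 stops there are 3!/2 = 3 distinct round trips (a route and its reverse cost the same).
Base - S1 - S2 - S3 - Base: 9+19+15+13 = 56
Base - S1 - S3 - S2 - Base: 9+6+15+28 = 58
Base - S2 - S1 - S3 - Base: 28+19+6+13 = 66
The minimum is 56.
One optimal route: Base → S1 → S2 → S3 → Base (or its reverse).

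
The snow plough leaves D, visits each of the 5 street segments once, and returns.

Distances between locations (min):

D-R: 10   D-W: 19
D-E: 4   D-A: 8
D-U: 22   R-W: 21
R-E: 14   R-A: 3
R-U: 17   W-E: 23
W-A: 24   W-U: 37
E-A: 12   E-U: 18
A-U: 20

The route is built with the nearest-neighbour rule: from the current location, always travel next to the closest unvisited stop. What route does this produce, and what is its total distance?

Total distance 92 min via the nearest-neighbour route D → E → A → R → U → W → D.

At D the remaining stops are E 4, A 8, R 10, W 19, U 22; go to E.
At E the remaining stops are A 12, R 14, U 18, W 23; go to A.
At A the remaining stops are R 3, U 20, W 24; go to R.
At R the remaining stops are U 17, W 21; go to U.
At U the remaining stops are W 37; go to W.
Return W→D: 19.
Total = 4 + 12 + 3 + 17 + 37 + 19 = 92.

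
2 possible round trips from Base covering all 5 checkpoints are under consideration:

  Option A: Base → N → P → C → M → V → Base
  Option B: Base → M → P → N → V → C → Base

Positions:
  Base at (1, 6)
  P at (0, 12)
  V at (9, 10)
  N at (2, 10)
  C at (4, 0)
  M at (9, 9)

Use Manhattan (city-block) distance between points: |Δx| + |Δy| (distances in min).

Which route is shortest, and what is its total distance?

Option A: 5 + 4 + 16 + 14 + 1 + 12 = 52
Option B: 11 + 12 + 4 + 7 + 15 + 9 = 58

52 min — Option A is the shortest.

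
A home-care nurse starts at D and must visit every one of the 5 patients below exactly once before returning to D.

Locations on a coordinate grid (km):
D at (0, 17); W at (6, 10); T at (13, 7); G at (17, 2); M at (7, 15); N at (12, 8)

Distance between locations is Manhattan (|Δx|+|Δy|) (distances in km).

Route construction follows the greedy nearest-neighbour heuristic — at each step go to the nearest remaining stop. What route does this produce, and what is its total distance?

At D the remaining stops are M 9, W 13, N 21, T 23, G 32; go to M.
At M the remaining stops are W 6, N 12, T 14, G 23; go to W.
At W the remaining stops are N 8, T 10, G 19; go to N.
At N the remaining stops are T 2, G 11; go to T.
At T the remaining stops are G 9; go to G.
Return G→D: 32.
Total = 9 + 6 + 8 + 2 + 9 + 32 = 66.

Total distance 66 km via the nearest-neighbour route D → M → W → N → T → G → D.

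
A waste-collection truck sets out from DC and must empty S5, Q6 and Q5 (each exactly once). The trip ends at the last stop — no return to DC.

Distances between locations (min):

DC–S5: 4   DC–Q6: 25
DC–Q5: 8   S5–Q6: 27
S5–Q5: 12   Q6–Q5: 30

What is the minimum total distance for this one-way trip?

There are 3! = 6 possible orderings.
DC → S5 → Q6 → Q5: 4+27+30 = 61
DC → S5 → Q5 → Q6: 4+12+30 = 46
DC → Q6 → S5 → Q5: 25+27+12 = 64
DC → Q6 → Q5 → S5: 25+30+12 = 67
DC → Q5 → S5 → Q6: 8+12+27 = 47
DC → Q5 → Q6 → S5: 8+30+27 = 65
The minimum is 46.
One shortest path: DC → S5 → Q5 → Q6.

46 min — the minimum one-way total.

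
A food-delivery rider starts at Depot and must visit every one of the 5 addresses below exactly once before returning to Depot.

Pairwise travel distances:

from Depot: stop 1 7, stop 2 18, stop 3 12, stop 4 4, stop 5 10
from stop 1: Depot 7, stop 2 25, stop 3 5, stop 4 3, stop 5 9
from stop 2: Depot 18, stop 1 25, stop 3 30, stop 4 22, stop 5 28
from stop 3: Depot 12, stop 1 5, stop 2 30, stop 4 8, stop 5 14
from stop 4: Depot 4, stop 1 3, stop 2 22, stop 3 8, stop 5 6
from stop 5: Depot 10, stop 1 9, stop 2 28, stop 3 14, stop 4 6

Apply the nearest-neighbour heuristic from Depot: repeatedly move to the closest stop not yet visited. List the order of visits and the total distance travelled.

At Depot the remaining stops are stop 4 4, stop 1 7, stop 5 10, stop 3 12, stop 2 18; go to stop 4.
At stop 4 the remaining stops are stop 1 3, stop 5 6, stop 3 8, stop 2 22; go to stop 1.
At stop 1 the remaining stops are stop 3 5, stop 5 9, stop 2 25; go to stop 3.
At stop 3 the remaining stops are stop 5 14, stop 2 30; go to stop 5.
At stop 5 the remaining stops are stop 2 28; go to stop 2.
Return stop 2→Depot: 18.
Total = 4 + 3 + 5 + 14 + 28 + 18 = 72.

Total distance 72 via the nearest-neighbour route Depot → stop 4 → stop 1 → stop 3 → stop 5 → stop 2 → Depot.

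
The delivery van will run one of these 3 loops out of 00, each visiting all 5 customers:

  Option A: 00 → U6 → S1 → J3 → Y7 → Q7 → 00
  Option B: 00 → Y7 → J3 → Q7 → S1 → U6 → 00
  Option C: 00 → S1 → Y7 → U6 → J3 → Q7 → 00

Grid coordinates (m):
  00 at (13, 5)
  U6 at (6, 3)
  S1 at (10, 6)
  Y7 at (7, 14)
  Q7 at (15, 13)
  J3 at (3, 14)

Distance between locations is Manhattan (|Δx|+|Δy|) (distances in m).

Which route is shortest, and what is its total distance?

Option A: 9 + 7 + 15 + 4 + 9 + 10 = 54
Option B: 15 + 4 + 13 + 12 + 7 + 9 = 60
Option C: 4 + 11 + 12 + 14 + 13 + 10 = 64

54 m — Option A is the shortest.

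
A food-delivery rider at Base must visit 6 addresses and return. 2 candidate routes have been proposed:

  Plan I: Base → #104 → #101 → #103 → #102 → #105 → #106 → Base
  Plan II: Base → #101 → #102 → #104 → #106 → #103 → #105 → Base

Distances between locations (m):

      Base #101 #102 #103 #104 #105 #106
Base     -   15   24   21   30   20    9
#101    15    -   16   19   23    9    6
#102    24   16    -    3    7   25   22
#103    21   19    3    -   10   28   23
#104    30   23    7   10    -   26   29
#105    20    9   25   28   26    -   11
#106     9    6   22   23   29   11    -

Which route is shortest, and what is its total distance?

Plan I: 30 + 23 + 19 + 3 + 25 + 11 + 9 = 120
Plan II: 15 + 16 + 7 + 29 + 23 + 28 + 20 = 138

Shortest is Plan I, total 120 m.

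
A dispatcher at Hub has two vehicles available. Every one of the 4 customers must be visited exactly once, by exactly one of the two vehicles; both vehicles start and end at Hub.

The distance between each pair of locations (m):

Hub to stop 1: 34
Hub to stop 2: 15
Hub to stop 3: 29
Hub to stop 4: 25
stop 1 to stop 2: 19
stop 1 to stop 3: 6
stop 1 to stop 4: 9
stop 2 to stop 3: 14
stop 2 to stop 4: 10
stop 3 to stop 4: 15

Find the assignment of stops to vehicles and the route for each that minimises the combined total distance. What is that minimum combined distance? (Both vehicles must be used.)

Minimum combined distance: 99 m.

Try each way of splitting the stops between the two vehicles (each non-empty) and, for each split, find the best tour for each vehicle:
  {stop 1} + {stop 2, stop 3, stop 4}: 68 + 69 = 137
  {stop 2} + {stop 1, stop 3, stop 4}: 30 + 69 = 99
  {stop 1, stop 2} + {stop 3, stop 4}: 68 + 69 = 137
  {stop 3} + {stop 1, stop 2, stop 4}: 58 + 68 = 126
  {stop 1, stop 3} + {stop 2, stop 4}: 69 + 50 = 119
  {stop 2, stop 3} + {stop 1, stop 4}: 58 + 68 = 126
  … (7 splits in total)
Best: vehicle 1 Hub → stop 2 → Hub = 30; vehicle 2 Hub → stop 3 → stop 1 → stop 4 → Hub = 69; combined 99.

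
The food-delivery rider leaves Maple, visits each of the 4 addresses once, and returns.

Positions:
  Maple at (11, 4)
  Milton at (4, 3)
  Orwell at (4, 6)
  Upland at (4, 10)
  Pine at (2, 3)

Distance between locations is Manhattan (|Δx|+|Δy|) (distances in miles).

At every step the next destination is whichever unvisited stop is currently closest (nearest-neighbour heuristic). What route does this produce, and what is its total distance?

Total distance 32 miles via the nearest-neighbour route Maple → Milton → Pine → Orwell → Upland → Maple.

Maple → [Milton:8 / Orwell:9 / Pine:10 / Upland:13] → Milton (8)
Milton → [Pine:2 / Orwell:3 / Upland:7] → Pine (2)
Pine → [Orwell:5 / Upland:9] → Orwell (5)
Orwell → [Upland:4] → Upland (4)
Return Upland→Maple: 13.
Total = 8 + 2 + 5 + 4 + 13 = 32.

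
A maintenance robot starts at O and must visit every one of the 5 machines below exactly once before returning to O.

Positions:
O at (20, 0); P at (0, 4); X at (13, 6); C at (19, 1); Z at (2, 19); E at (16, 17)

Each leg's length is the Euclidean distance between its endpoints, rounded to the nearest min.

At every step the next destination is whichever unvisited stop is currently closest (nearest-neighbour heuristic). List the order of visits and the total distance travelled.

At O the remaining stops are C 1, X 9, E 17, P 20, Z 26; go to C.
At C the remaining stops are X 8, E 16, P 19, Z 25; go to X.
At X the remaining stops are E 11, P 13, Z 17; go to E.
At E the remaining stops are Z 14, P 21; go to Z.
At Z the remaining stops are P 15; go to P.
Return P→O: 20.
Total = 1 + 8 + 11 + 14 + 15 + 20 = 69.

Total distance 69 min via the nearest-neighbour route O → C → X → E → Z → P → O.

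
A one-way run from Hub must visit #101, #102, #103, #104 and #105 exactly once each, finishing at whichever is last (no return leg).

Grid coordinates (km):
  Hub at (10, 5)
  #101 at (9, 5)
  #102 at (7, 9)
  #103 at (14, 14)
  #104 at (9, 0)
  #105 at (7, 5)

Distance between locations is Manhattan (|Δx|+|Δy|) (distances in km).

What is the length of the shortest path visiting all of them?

Minimum one-way distance = 29 km.

There are 5! = 120 possible orderings.
Hub - #101 - #102 - #103 - #104 - #105: 1+6+12+19+7 = 45
Hub - #101 - #102 - #103 - #105 - #104: 1+6+12+16+7 = 42
Hub - #101 - #102 - #104 - #103 - #105: 1+6+11+19+16 = 53
Hub - #101 - #102 - #104 - #105 - #103: 1+6+11+7+16 = 41
Hub - #101 - #102 - #105 - #103 - #104: 1+6+4+16+19 = 46
Hub - #101 - #102 - #105 - #104 - #103: 1+6+4+7+19 = 37
Hub - #101 - #103 - #102 - #104 - #105: 1+14+12+11+7 = 45
Hub - #101 - #103 - #102 - #105 - #104: 1+14+12+4+7 = 38
Hub - #101 - #103 - #104 - #102 - #105: 1+14+19+11+4 = 49
Hub - #101 - #103 - #104 - #105 - #102: 1+14+19+7+4 = 45
Hub - #101 - #103 - #105 - #102 - #104: 1+14+16+4+11 = 46
Hub - #101 - #103 - #105 - #104 - #102: 1+14+16+7+11 = 49
Hub - #101 - #104 - #102 - #103 - #105: 1+5+11+12+16 = 45
Hub - #101 - #104 - #102 - #105 - #103: 1+5+11+4+16 = 37
… (106 more)
Hub - #101 - #104 - #105 - #102 - #103: 1+5+7+4+12 = 29  ← best
The minimum is 29.
One shortest path: Hub → #101 → #104 → #105 → #102 → #103.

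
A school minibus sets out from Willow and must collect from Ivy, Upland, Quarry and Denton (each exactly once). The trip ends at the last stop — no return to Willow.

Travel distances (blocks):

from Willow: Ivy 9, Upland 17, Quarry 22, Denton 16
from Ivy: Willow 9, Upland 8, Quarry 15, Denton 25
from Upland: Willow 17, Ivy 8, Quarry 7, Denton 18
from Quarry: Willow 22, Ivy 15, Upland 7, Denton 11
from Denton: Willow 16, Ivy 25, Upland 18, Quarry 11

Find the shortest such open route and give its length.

Minimum one-way distance = 35 blocks.

There are 4! = 24 possible orderings.
Willow - Ivy - Upland - Quarry - Denton: 9+8+7+11 = 35
Willow - Ivy - Upland - Denton - Quarry: 9+8+18+11 = 46
Willow - Ivy - Quarry - Upland - Denton: 9+15+7+18 = 49
Willow - Ivy - Quarry - Denton - Upland: 9+15+11+18 = 53
Willow - Ivy - Denton - Upland - Quarry: 9+25+18+7 = 59
Willow - Ivy - Denton - Quarry - Upland: 9+25+11+7 = 52
Willow - Upland - Ivy - Quarry - Denton: 17+8+15+11 = 51
Willow - Upland - Ivy - Denton - Quarry: 17+8+25+11 = 61
Willow - Upland - Quarry - Ivy - Denton: 17+7+15+25 = 64
Willow - Upland - Quarry - Denton - Ivy: 17+7+11+25 = 60
Willow - Upland - Denton - Ivy - Quarry: 17+18+25+15 = 75
Willow - Upland - Denton - Quarry - Ivy: 17+18+11+15 = 61
Willow - Quarry - Ivy - Upland - Denton: 22+15+8+18 = 63
Willow - Quarry - Ivy - Denton - Upland: 22+15+25+18 = 80
… (10 more)
The minimum is 35.
One shortest path: Willow → Ivy → Upland → Quarry → Denton.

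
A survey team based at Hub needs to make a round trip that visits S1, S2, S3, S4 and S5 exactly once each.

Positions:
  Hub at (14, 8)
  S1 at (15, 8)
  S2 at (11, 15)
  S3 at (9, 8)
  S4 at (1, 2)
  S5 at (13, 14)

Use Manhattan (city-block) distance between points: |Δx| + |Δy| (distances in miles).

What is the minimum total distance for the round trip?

There are 60 distinct closed tours to check (reversals are equivalent).
Hub - S1 - S2 - S3 - S4 - S5 - Hub: 1+11+9+14+24+7 = 66
Hub - S1 - S2 - S3 - S5 - S4 - Hub: 1+11+9+10+24+19 = 74
Hub - S1 - S2 - S4 - S3 - S5 - Hub: 1+11+23+14+10+7 = 66
Hub - S1 - S2 - S4 - S5 - S3 - Hub: 1+11+23+24+10+5 = 74
Hub - S1 - S2 - S5 - S3 - S4 - Hub: 1+11+3+10+14+19 = 58
Hub - S1 - S2 - S5 - S4 - S3 - Hub: 1+11+3+24+14+5 = 58
Hub - S1 - S3 - S2 - S4 - S5 - Hub: 1+6+9+23+24+7 = 70
Hub - S1 - S3 - S2 - S5 - S4 - Hub: 1+6+9+3+24+19 = 62
Hub - S1 - S3 - S4 - S2 - S5 - Hub: 1+6+14+23+3+7 = 54
Hub - S1 - S3 - S4 - S5 - S2 - Hub: 1+6+14+24+3+10 = 58
Hub - S1 - S3 - S5 - S2 - S4 - Hub: 1+6+10+3+23+19 = 62
Hub - S1 - S3 - S5 - S4 - S2 - Hub: 1+6+10+24+23+10 = 74
Hub - S1 - S4 - S2 - S3 - S5 - Hub: 1+20+23+9+10+7 = 70
Hub - S1 - S4 - S2 - S5 - S3 - Hub: 1+20+23+3+10+5 = 62
… (46 more)
The minimum is 54.
One optimal route: Hub → S1 → S3 → S4 → S2 → S5 → Hub (or its reverse).

Minimum total distance: 54 miles.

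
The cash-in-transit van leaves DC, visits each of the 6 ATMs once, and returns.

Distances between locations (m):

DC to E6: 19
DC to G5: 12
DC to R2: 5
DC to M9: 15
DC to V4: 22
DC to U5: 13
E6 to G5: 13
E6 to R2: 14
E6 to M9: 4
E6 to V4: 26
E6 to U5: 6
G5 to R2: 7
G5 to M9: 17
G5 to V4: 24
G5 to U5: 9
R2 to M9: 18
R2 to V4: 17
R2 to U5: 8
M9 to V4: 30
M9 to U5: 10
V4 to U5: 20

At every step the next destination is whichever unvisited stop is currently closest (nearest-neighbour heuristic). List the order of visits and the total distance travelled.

From DC: distances to unvisited — R2=5, G5=12, U5=13, M9=15, E6=19, V4=22. Nearest is R2 (5).
From R2: distances to unvisited — G5=7, U5=8, E6=14, V4=17, M9=18. Nearest is G5 (7).
From G5: distances to unvisited — U5=9, E6=13, M9=17, V4=24. Nearest is U5 (9).
From U5: distances to unvisited — E6=6, M9=10, V4=20. Nearest is E6 (6).
From E6: distances to unvisited — M9=4, V4=26. Nearest is M9 (4).
From M9: distances to unvisited — V4=30. Nearest is V4 (30).
Return V4→DC: 22.
Total = 5 + 7 + 9 + 6 + 4 + 30 + 22 = 83.

Nearest-neighbour total = 83 m; route DC → R2 → G5 → U5 → E6 → M9 → V4 → DC.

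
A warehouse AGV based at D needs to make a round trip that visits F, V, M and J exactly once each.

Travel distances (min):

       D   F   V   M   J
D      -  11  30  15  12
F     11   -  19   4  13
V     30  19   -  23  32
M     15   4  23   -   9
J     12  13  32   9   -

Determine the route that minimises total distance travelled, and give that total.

74 min — the shortest possible round trip.

With 4 stops there are 4!/2 = 12 distinct round trips (a route and its reverse cost the same).
D - F - V - M - J - D: 11+19+23+9+12 = 74
D - F - V - J - M - D: 11+19+32+9+15 = 86
D - F - M - V - J - D: 11+4+23+32+12 = 82
D - F - M - J - V - D: 11+4+9+32+30 = 86
D - F - J - V - M - D: 11+13+32+23+15 = 94
D - F - J - M - V - D: 11+13+9+23+30 = 86
D - V - F - M - J - D: 30+19+4+9+12 = 74
D - V - F - J - M - D: 30+19+13+9+15 = 86
D - V - M - F - J - D: 30+23+4+13+12 = 82
D - V - J - F - M - D: 30+32+13+4+15 = 94
D - M - F - V - J - D: 15+4+19+32+12 = 82
D - M - V - F - J - D: 15+23+19+13+12 = 82
The minimum is 74.
One optimal route: D → F → V → M → J → D (or its reverse).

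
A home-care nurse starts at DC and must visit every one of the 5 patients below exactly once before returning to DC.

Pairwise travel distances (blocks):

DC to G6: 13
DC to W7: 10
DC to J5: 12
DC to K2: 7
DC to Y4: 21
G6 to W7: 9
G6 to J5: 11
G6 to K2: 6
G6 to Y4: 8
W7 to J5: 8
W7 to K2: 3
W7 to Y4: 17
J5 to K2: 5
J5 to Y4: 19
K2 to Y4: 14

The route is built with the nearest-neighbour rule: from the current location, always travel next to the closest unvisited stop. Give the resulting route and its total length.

Nearest-neighbour total = 58 blocks; route DC → K2 → W7 → J5 → G6 → Y4 → DC.

At DC the remaining stops are K2 7, W7 10, J5 12, G6 13, Y4 21; go to K2.
At K2 the remaining stops are W7 3, J5 5, G6 6, Y4 14; go to W7.
At W7 the remaining stops are J5 8, G6 9, Y4 17; go to J5.
At J5 the remaining stops are G6 11, Y4 19; go to G6.
At G6 the remaining stops are Y4 8; go to Y4.
Return Y4→DC: 21.
Total = 7 + 3 + 8 + 11 + 8 + 21 = 58.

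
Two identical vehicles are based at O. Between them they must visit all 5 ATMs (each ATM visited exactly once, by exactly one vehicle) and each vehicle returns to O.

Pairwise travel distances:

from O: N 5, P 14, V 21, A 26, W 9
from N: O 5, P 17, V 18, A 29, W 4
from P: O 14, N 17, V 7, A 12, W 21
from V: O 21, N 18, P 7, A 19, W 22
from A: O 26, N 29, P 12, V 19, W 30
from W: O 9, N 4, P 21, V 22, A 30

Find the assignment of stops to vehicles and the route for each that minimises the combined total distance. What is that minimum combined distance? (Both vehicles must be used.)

There are 2^4 − 1 = 15 ways to divide the 5 stops into two non-empty groups. For each, the best each vehicle can do is its own shortest tour through its group:
  {N} + {P, V, A, W}: 10 + 76 = 86
  {P} + {N, V, A, W}: 28 + 76 = 104
  {N, P} + {V, A, W}: 36 + 76 = 112
  {V} + {N, P, A, W}: 42 + 65 = 107
  {N, V} + {P, A, W}: 44 + 65 = 109
  {P, V} + {N, A, W}: 42 + 65 = 107
  … (15 splits in total)
  {P, V, A} + {N, W}: 66 + 18 = 84  ← best
Best: vehicle 1 O → P → V → A → O = 66; vehicle 2 O → N → W → O = 18; combined 84.

84 — the smallest possible combined total.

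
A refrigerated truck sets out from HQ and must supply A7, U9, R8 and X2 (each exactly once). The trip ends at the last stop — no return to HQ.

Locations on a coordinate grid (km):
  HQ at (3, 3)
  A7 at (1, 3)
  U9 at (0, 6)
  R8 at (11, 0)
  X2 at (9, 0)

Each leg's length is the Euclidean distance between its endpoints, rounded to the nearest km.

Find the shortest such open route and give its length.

There are 4! = 24 possible orderings.
HQ - A7 - U9 - R8 - X2: 2+3+13+2 = 20
HQ - A7 - U9 - X2 - R8: 2+3+11+2 = 18
HQ - A7 - R8 - U9 - X2: 2+10+13+11 = 36
HQ - A7 - R8 - X2 - U9: 2+10+2+11 = 25
HQ - A7 - X2 - U9 - R8: 2+9+11+13 = 35
HQ - A7 - X2 - R8 - U9: 2+9+2+13 = 26
HQ - U9 - A7 - R8 - X2: 4+3+10+2 = 19
HQ - U9 - A7 - X2 - R8: 4+3+9+2 = 18
HQ - U9 - R8 - A7 - X2: 4+13+10+9 = 36
HQ - U9 - R8 - X2 - A7: 4+13+2+9 = 28
HQ - U9 - X2 - A7 - R8: 4+11+9+10 = 34
HQ - U9 - X2 - R8 - A7: 4+11+2+10 = 27
HQ - R8 - A7 - U9 - X2: 9+10+3+11 = 33
HQ - R8 - A7 - X2 - U9: 9+10+9+11 = 39
… (10 more)
The minimum is 18.
One shortest path: HQ → A7 → U9 → X2 → R8.

Minimum one-way distance = 18 km.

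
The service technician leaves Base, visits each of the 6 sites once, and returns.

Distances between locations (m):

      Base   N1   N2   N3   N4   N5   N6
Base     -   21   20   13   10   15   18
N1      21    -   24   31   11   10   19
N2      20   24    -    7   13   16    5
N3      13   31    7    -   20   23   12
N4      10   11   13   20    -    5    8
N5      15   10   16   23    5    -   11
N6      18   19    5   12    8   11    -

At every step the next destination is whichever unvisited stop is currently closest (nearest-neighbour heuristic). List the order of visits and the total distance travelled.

69 m along Base → N4 → N5 → N1 → N6 → N2 → N3 → Base.

At Base the remaining stops are N4 10, N3 13, N5 15, N6 18, N2 20, N1 21; go to N4.
At N4 the remaining stops are N5 5, N6 8, N1 11, N2 13, N3 20; go to N5.
At N5 the remaining stops are N1 10, N6 11, N2 16, N3 23; go to N1.
At N1 the remaining stops are N6 19, N2 24, N3 31; go to N6.
At N6 the remaining stops are N2 5, N3 12; go to N2.
At N2 the remaining stops are N3 7; go to N3.
Return N3→Base: 13.
Total = 10 + 5 + 10 + 19 + 5 + 7 + 13 = 69.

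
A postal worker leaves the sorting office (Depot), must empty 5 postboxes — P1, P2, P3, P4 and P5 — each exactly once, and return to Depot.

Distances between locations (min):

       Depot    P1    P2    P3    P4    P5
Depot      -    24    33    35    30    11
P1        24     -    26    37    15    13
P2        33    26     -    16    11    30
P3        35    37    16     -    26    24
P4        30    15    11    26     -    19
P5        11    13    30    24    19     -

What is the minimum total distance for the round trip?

Depot→P1→P2→P3→P4→P5→Depot: 24+26+16+26+19+11 = 122
Depot→P1→P2→P3→P5→P4→Depot: 24+26+16+24+19+30 = 139
Depot→P1→P2→P4→P3→P5→Depot: 24+26+11+26+24+11 = 122
Depot→P1→P2→P4→P5→P3→Depot: 24+26+11+19+24+35 = 139
Depot→P1→P2→P5→P3→P4→Depot: 24+26+30+24+26+30 = 160
Depot→P1→P2→P5→P4→P3→Depot: 24+26+30+19+26+35 = 160
Depot→P1→P3→P2→P4→P5→Depot: 24+37+16+11+19+11 = 118
Depot→P1→P3→P2→P5→P4→Depot: 24+37+16+30+19+30 = 156
Depot→P1→P3→P4→P2→P5→Depot: 24+37+26+11+30+11 = 139
Depot→P1→P3→P4→P5→P2→Depot: 24+37+26+19+30+33 = 169
Depot→P1→P3→P5→P2→P4→Depot: 24+37+24+30+11+30 = 156
Depot→P1→P3→P5→P4→P2→Depot: 24+37+24+19+11+33 = 148
Depot→P1→P4→P2→P3→P5→Depot: 24+15+11+16+24+11 = 101
Depot→P1→P4→P2→P5→P3→Depot: 24+15+11+30+24+35 = 139
… (46 more)
The minimum is 101.
One optimal route: Depot → P1 → P4 → P2 → P3 → P5 → Depot (or its reverse).

Shortest round trip = 101 min.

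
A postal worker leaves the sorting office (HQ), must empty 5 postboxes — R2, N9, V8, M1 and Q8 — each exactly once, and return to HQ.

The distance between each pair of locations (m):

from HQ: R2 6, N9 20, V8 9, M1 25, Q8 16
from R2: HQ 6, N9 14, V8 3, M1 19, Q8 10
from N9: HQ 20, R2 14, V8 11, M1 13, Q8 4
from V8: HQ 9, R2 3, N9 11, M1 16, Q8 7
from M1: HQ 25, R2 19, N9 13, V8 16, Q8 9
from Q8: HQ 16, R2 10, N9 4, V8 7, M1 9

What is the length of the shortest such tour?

58 m — the shortest possible round trip.

There are 60 distinct closed tours to check (reversals are equivalent).
HQ→R2→N9→V8→M1→Q8→HQ: 6+14+11+16+9+16 = 72
HQ→R2→N9→V8→Q8→M1→HQ: 6+14+11+7+9+25 = 72
HQ→R2→N9→M1→V8→Q8→HQ: 6+14+13+16+7+16 = 72
HQ→R2→N9→M1→Q8→V8→HQ: 6+14+13+9+7+9 = 58
HQ→R2→N9→Q8→V8→M1→HQ: 6+14+4+7+16+25 = 72
HQ→R2→N9→Q8→M1→V8→HQ: 6+14+4+9+16+9 = 58
HQ→R2→V8→N9→M1→Q8→HQ: 6+3+11+13+9+16 = 58
HQ→R2→V8→N9→Q8→M1→HQ: 6+3+11+4+9+25 = 58
HQ→R2→V8→M1→N9→Q8→HQ: 6+3+16+13+4+16 = 58
HQ→R2→V8→M1→Q8→N9→HQ: 6+3+16+9+4+20 = 58
HQ→R2→V8→Q8→N9→M1→HQ: 6+3+7+4+13+25 = 58
HQ→R2→V8→Q8→M1→N9→HQ: 6+3+7+9+13+20 = 58
HQ→R2→M1→N9→V8→Q8→HQ: 6+19+13+11+7+16 = 72
HQ→R2→M1→N9→Q8→V8→HQ: 6+19+13+4+7+9 = 58
… (46 more)
The minimum is 58.
One optimal route: HQ → R2 → N9 → M1 → Q8 → V8 → HQ (or its reverse).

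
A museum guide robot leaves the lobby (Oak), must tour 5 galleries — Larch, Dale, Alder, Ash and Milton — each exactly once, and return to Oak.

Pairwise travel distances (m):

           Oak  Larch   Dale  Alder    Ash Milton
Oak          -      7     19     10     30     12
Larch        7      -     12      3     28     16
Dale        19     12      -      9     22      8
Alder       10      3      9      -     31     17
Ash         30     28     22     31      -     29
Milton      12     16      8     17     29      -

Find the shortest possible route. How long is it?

82 m — the shortest possible round trip.

With 5 stops there are 5!/2 = 60 distinct round trips (a route and its reverse cost the same).
Oak - Larch - Dale - Alder - Ash - Milton - Oak: 7+12+9+31+29+12 = 100
Oak - Larch - Dale - Alder - Milton - Ash - Oak: 7+12+9+17+29+30 = 104
Oak - Larch - Dale - Ash - Alder - Milton - Oak: 7+12+22+31+17+12 = 101
Oak - Larch - Dale - Ash - Milton - Alder - Oak: 7+12+22+29+17+10 = 97
Oak - Larch - Dale - Milton - Alder - Ash - Oak: 7+12+8+17+31+30 = 105
Oak - Larch - Dale - Milton - Ash - Alder - Oak: 7+12+8+29+31+10 = 97
Oak - Larch - Alder - Dale - Ash - Milton - Oak: 7+3+9+22+29+12 = 82
Oak - Larch - Alder - Dale - Milton - Ash - Oak: 7+3+9+8+29+30 = 86
Oak - Larch - Alder - Ash - Dale - Milton - Oak: 7+3+31+22+8+12 = 83
Oak - Larch - Alder - Ash - Milton - Dale - Oak: 7+3+31+29+8+19 = 97
Oak - Larch - Alder - Milton - Dale - Ash - Oak: 7+3+17+8+22+30 = 87
Oak - Larch - Alder - Milton - Ash - Dale - Oak: 7+3+17+29+22+19 = 97
Oak - Larch - Ash - Dale - Alder - Milton - Oak: 7+28+22+9+17+12 = 95
Oak - Larch - Ash - Dale - Milton - Alder - Oak: 7+28+22+8+17+10 = 92
… (46 more)
The minimum is 82.
One optimal route: Oak → Larch → Alder → Dale → Ash → Milton → Oak (or its reverse).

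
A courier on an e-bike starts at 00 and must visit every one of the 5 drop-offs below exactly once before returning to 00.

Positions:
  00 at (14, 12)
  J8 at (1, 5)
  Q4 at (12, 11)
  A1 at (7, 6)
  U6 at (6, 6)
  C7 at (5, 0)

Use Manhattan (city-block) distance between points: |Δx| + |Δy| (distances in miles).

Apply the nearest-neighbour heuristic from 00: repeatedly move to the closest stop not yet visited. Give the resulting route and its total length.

At 00 the remaining stops are Q4 3, A1 13, U6 14, J8 20, C7 21; go to Q4.
At Q4 the remaining stops are A1 10, U6 11, J8 17, C7 18; go to A1.
At A1 the remaining stops are U6 1, J8 7, C7 8; go to U6.
At U6 the remaining stops are J8 6, C7 7; go to J8.
At J8 the remaining stops are C7 9; go to C7.
Return C7→00: 21.
Total = 3 + 10 + 1 + 6 + 9 + 21 = 50.

Nearest-neighbour total = 50 miles; route 00 → Q4 → A1 → U6 → J8 → C7 → 00.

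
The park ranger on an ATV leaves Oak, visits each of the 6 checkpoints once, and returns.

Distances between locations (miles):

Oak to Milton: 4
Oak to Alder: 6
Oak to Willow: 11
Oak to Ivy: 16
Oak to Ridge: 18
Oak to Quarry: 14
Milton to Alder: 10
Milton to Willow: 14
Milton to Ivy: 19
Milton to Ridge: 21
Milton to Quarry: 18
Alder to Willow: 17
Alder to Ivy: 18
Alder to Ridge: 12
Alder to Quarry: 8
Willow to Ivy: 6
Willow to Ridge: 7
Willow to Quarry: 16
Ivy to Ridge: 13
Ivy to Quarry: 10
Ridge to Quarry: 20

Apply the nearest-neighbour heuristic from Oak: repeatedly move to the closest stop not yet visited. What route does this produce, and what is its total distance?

Nearest-neighbour total = 63 miles; route Oak → Milton → Alder → Quarry → Ivy → Willow → Ridge → Oak.

From Oak: distances to unvisited — Milton=4, Alder=6, Willow=11, Quarry=14, Ivy=16, Ridge=18. Nearest is Milton (4).
From Milton: distances to unvisited — Alder=10, Willow=14, Quarry=18, Ivy=19, Ridge=21. Nearest is Alder (10).
From Alder: distances to unvisited — Quarry=8, Ridge=12, Willow=17, Ivy=18. Nearest is Quarry (8).
From Quarry: distances to unvisited — Ivy=10, Willow=16, Ridge=20. Nearest is Ivy (10).
From Ivy: distances to unvisited — Willow=6, Ridge=13. Nearest is Willow (6).
From Willow: distances to unvisited — Ridge=7. Nearest is Ridge (7).
Return Ridge→Oak: 18.
Total = 4 + 10 + 8 + 10 + 6 + 7 + 18 = 63.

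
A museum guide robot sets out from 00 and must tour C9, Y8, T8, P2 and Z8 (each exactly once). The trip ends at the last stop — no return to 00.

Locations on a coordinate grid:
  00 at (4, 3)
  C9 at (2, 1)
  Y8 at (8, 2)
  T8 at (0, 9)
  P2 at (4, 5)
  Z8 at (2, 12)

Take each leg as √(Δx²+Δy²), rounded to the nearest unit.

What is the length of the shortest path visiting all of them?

There are 5! = 120 possible orderings.
00 - C9 - Y8 - T8 - P2 - Z8: 3+6+11+6+7 = 33
00 - C9 - Y8 - T8 - Z8 - P2: 3+6+11+4+7 = 31
00 - C9 - Y8 - P2 - T8 - Z8: 3+6+5+6+4 = 24
00 - C9 - Y8 - P2 - Z8 - T8: 3+6+5+7+4 = 25
00 - C9 - Y8 - Z8 - T8 - P2: 3+6+12+4+6 = 31
00 - C9 - Y8 - Z8 - P2 - T8: 3+6+12+7+6 = 34
00 - C9 - T8 - Y8 - P2 - Z8: 3+8+11+5+7 = 34
00 - C9 - T8 - Y8 - Z8 - P2: 3+8+11+12+7 = 41
00 - C9 - T8 - P2 - Y8 - Z8: 3+8+6+5+12 = 34
00 - C9 - T8 - P2 - Z8 - Y8: 3+8+6+7+12 = 36
00 - C9 - T8 - Z8 - Y8 - P2: 3+8+4+12+5 = 32
00 - C9 - T8 - Z8 - P2 - Y8: 3+8+4+7+5 = 27
00 - C9 - P2 - Y8 - T8 - Z8: 3+4+5+11+4 = 27
00 - C9 - P2 - Y8 - Z8 - T8: 3+4+5+12+4 = 28
… (106 more)
The minimum is 24.
One shortest path: 00 → C9 → Y8 → P2 → T8 → Z8.

Shortest open route: 24.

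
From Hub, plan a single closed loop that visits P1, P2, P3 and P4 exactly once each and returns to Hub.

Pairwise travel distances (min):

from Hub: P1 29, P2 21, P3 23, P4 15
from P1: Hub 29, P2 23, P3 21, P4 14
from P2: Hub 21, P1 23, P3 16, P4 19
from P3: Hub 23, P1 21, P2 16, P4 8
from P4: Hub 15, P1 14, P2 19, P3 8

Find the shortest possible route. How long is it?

Shortest round trip = 87 min.

There are 12 distinct closed tours to check (reversals are equivalent).
Hub→P1→P2→P3→P4→Hub: 29+23+16+8+15 = 91
Hub→P1→P2→P4→P3→Hub: 29+23+19+8+23 = 102
Hub→P1→P3→P2→P4→Hub: 29+21+16+19+15 = 100
Hub→P1→P3→P4→P2→Hub: 29+21+8+19+21 = 98
Hub→P1→P4→P2→P3→Hub: 29+14+19+16+23 = 101
Hub→P1→P4→P3→P2→Hub: 29+14+8+16+21 = 88
Hub→P2→P1→P3→P4→Hub: 21+23+21+8+15 = 88
Hub→P2→P1→P4→P3→Hub: 21+23+14+8+23 = 89
Hub→P2→P3→P1→P4→Hub: 21+16+21+14+15 = 87
Hub→P2→P4→P1→P3→Hub: 21+19+14+21+23 = 98
Hub→P3→P1→P2→P4→Hub: 23+21+23+19+15 = 101
Hub→P3→P2→P1→P4→Hub: 23+16+23+14+15 = 91
The minimum is 87.
One optimal route: Hub → P2 → P3 → P1 → P4 → Hub (or its reverse).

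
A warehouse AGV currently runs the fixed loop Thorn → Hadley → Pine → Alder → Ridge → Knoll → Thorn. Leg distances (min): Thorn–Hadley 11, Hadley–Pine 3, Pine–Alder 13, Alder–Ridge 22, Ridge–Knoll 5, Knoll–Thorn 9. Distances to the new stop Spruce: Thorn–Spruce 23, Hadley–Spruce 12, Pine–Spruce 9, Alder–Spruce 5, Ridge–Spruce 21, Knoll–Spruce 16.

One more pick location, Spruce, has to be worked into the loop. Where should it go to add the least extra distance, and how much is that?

Insertion cost between consecutive stops i–j is d(i,Spruce) + d(Spruce,j) − d(i,j):
  between Thorn and Hadley: 23 + 12 − 11 = 24
  between Hadley and Pine: 12 + 9 − 3 = 18
  between Pine and Alder: 9 + 5 − 13 = 1
  between Alder and Ridge: 5 + 21 − 22 = 4
  between Ridge and Knoll: 21 + 16 − 5 = 32
  between Knoll and Thorn: 16 + 23 − 9 = 30
Cheapest insertion is between Pine and Alder, adding 1.
New total = 63 + 1 = 64.

Minimum extra distance: 1 min, inserting Spruce between Pine and Alder.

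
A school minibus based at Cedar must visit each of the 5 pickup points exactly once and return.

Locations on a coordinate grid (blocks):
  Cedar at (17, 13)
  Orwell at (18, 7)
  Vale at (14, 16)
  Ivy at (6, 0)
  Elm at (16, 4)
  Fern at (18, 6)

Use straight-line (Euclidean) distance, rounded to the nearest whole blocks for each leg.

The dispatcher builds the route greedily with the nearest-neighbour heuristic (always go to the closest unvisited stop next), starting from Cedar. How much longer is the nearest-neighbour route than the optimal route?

The nearest-neighbour route is 3 blocks longer than optimal.

Cedar: Vale=4, Orwell=6, Fern=7, Elm=9, Ivy=17 ⇒ Vale
Vale: Orwell=10, Fern=11, Elm=12, Ivy=18 ⇒ Orwell
Orwell: Fern=1, Elm=4, Ivy=14 ⇒ Fern
Fern: Elm=3, Ivy=13 ⇒ Elm
Elm: Ivy=11 ⇒ Ivy
NN route Cedar → Vale → Orwell → Fern → Elm → Ivy → Cedar costs 46.
Optimal: Cedar → Orwell → Fern → Elm → Ivy → Vale → Cedar costs 43 (by enumerating all 60 distinct tours).
Excess = 46 − 43 = 3.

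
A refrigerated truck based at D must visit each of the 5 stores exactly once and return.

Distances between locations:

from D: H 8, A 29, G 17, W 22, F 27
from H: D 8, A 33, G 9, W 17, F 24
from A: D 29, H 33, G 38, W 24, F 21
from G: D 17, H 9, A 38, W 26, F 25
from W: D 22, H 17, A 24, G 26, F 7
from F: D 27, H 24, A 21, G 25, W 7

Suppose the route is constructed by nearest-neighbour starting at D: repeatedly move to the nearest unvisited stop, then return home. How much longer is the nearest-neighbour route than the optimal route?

D: H=8, G=17, W=22, F=27, A=29 ⇒ H
H: G=9, W=17, F=24, A=33 ⇒ G
G: F=25, W=26, A=38 ⇒ F
F: W=7, A=21 ⇒ W
W: A=24 ⇒ A
NN route D → H → G → F → W → A → D costs 102.
Optimal: D → H → G → W → F → A → D costs 100 (by enumerating all 60 distinct tours).
Excess = 102 − 100 = 2.

2 longer than the optimal tour.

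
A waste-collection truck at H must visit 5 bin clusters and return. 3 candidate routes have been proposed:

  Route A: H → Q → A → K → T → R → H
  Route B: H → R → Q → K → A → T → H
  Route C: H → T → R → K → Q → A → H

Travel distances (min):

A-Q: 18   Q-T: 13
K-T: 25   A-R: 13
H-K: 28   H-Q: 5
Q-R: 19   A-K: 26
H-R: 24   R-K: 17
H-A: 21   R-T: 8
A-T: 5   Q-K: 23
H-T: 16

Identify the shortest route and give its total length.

Route A: 5 + 18 + 26 + 25 + 8 + 24 = 106
Route B: 24 + 19 + 23 + 26 + 5 + 16 = 113
Route C: 16 + 8 + 17 + 23 + 18 + 21 = 103

Shortest is Route C, total 103 min.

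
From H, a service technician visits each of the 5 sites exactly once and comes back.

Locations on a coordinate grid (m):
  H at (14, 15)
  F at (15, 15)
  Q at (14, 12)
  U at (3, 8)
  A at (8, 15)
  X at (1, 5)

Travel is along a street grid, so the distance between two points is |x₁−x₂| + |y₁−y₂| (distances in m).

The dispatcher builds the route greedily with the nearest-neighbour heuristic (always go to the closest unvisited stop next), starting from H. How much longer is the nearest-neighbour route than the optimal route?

Excess over optimum: 6 m.

From H: F=1, Q=3, A=6, U=18, X=23 → choose F (1).
From F: Q=4, A=7, U=19, X=24 → choose Q (4).
From Q: A=9, U=15, X=20 → choose A (9).
From A: U=12, X=17 → choose U (12).
From U: X=5 → choose X (5).
NN route H → F → Q → A → U → X → H costs 54.
Optimal: H → F → Q → U → X → A → H costs 48 (by enumerating all 60 distinct tours).
Excess = 54 − 48 = 6.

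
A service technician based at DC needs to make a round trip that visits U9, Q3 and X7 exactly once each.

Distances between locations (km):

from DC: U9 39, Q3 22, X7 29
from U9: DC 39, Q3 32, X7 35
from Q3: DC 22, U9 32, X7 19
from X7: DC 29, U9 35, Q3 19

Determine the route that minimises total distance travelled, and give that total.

There are 3 distinct closed tours to check (reversals are equivalent).
DC - U9 - Q3 - X7 - DC: 39+32+19+29 = 119
DC - U9 - X7 - Q3 - DC: 39+35+19+22 = 115
DC - Q3 - U9 - X7 - DC: 22+32+35+29 = 118
The minimum is 115.
One optimal route: DC → U9 → X7 → Q3 → DC (or its reverse).

Minimum total distance: 115 km.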